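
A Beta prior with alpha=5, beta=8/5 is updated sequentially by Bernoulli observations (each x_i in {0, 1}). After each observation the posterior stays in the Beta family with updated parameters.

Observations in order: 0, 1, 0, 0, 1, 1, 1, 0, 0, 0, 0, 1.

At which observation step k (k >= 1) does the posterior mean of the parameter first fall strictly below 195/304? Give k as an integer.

k = 3

obs 1: x=0 → posterior Beta(5, 13/5)
obs 2: x=1 → posterior Beta(6, 13/5)
obs 3: x=0 → posterior Beta(6, 18/5)
obs 4: x=0 → posterior Beta(6, 23/5)
obs 5: x=1 → posterior Beta(7, 23/5)
obs 6: x=1 → posterior Beta(8, 23/5)
obs 7: x=1 → posterior Beta(9, 23/5)
obs 8: x=0 → posterior Beta(9, 28/5)
obs 9: x=0 → posterior Beta(9, 33/5)
obs 10: x=0 → posterior Beta(9, 38/5)
obs 11: x=0 → posterior Beta(9, 43/5)
obs 12: x=1 → posterior Beta(10, 43/5)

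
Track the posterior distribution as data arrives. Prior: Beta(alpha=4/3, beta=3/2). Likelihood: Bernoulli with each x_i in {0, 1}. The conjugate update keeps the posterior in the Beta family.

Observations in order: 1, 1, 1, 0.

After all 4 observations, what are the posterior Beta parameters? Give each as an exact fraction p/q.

obs 1: x=1 → posterior Beta(7/3, 3/2)
obs 2: x=1 → posterior Beta(10/3, 3/2)
obs 3: x=1 → posterior Beta(13/3, 3/2)
obs 4: x=0 → posterior Beta(13/3, 5/2)

alpha=13/3, beta=5/2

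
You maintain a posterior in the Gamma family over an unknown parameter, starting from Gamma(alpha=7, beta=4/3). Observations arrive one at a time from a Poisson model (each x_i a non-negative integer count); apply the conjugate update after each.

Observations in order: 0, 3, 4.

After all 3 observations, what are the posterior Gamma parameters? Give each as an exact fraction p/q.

obs 1: x=0 → posterior Gamma(7, 7/3)
obs 2: x=3 → posterior Gamma(10, 10/3)
obs 3: x=4 → posterior Gamma(14, 13/3)

alpha=14, beta=13/3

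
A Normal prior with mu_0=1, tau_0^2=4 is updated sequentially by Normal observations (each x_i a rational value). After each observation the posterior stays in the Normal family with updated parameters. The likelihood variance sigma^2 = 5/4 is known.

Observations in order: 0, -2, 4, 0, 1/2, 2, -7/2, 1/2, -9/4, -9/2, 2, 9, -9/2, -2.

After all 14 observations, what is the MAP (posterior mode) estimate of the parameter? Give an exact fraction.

-7/229

obs 1: x=0 → posterior Normal(5/21, 20/21)
obs 2: x=-2 → posterior Normal(-27/37, 20/37)
obs 3: x=4 → posterior Normal(37/53, 20/53)
obs 4: x=0 → posterior Normal(37/69, 20/69)
obs 5: x=1/2 → posterior Normal(9/17, 4/17)
obs 6: x=2 → posterior Normal(77/101, 20/101)
obs 7: x=-7/2 → posterior Normal(7/39, 20/117)
obs 8: x=1/2 → posterior Normal(29/133, 20/133)
obs 9: x=-9/4 → posterior Normal(-7/149, 20/149)
obs 10: x=-9/2 → posterior Normal(-79/165, 4/33)
obs 11: x=2 → posterior Normal(-47/181, 20/181)
obs 12: x=9 → posterior Normal(97/197, 20/197)
obs 13: x=-9/2 → posterior Normal(25/213, 20/213)
obs 14: x=-2 → posterior Normal(-7/229, 20/229)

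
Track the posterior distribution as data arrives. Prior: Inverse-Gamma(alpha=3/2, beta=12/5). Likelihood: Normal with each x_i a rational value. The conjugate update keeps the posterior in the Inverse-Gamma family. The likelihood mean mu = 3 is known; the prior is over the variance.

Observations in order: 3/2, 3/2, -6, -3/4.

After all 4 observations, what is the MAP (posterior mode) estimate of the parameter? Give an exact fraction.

obs 1: x=3/2 → posterior Inverse-Gamma(2, 141/40)
obs 2: x=3/2 → posterior Inverse-Gamma(5/2, 93/20)
obs 3: x=-6 → posterior Inverse-Gamma(3, 903/20)
obs 4: x=-3/4 → posterior Inverse-Gamma(7/2, 8349/160)

2783/240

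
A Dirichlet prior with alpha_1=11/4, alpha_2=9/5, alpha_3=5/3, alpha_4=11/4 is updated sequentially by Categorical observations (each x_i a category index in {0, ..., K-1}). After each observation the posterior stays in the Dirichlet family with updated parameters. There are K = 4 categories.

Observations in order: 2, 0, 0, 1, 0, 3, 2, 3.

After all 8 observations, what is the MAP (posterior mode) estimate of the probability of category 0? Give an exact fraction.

285/778

obs 1: x=2 → posterior Dirichlet(11/4, 9/5, 8/3, 11/4)
obs 2: x=0 → posterior Dirichlet(15/4, 9/5, 8/3, 11/4)
obs 3: x=0 → posterior Dirichlet(19/4, 9/5, 8/3, 11/4)
obs 4: x=1 → posterior Dirichlet(19/4, 14/5, 8/3, 11/4)
obs 5: x=0 → posterior Dirichlet(23/4, 14/5, 8/3, 11/4)
obs 6: x=3 → posterior Dirichlet(23/4, 14/5, 8/3, 15/4)
obs 7: x=2 → posterior Dirichlet(23/4, 14/5, 11/3, 15/4)
obs 8: x=3 → posterior Dirichlet(23/4, 14/5, 11/3, 19/4)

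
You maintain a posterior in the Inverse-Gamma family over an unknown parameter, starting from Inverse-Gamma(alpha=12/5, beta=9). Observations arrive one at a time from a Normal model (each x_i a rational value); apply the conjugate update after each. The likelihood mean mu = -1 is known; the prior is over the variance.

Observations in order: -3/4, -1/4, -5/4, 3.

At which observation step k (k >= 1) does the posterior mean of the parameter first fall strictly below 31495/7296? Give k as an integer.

obs 1: x=-3/4 → posterior Inverse-Gamma(29/10, 289/32)
obs 2: x=-1/4 → posterior Inverse-Gamma(17/5, 149/16)
obs 3: x=-5/4 → posterior Inverse-Gamma(39/10, 299/32)
obs 4: x=3 → posterior Inverse-Gamma(22/5, 555/32)

k = 2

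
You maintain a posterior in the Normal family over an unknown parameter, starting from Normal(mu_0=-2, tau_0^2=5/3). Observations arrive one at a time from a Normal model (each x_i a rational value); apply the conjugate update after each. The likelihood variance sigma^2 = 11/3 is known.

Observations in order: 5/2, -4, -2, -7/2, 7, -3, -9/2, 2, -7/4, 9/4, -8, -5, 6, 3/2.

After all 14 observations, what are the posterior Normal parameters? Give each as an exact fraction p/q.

obs 1: x=5/2 → posterior Normal(-19/32, 55/48)
obs 2: x=-4 → posterior Normal(-59/42, 55/63)
obs 3: x=-2 → posterior Normal(-79/52, 55/78)
obs 4: x=-7/2 → posterior Normal(-57/31, 55/93)
obs 5: x=7 → posterior Normal(-11/18, 55/108)
obs 6: x=-3 → posterior Normal(-37/41, 55/123)
obs 7: x=-9/2 → posterior Normal(-119/92, 55/138)
obs 8: x=2 → posterior Normal(-33/34, 55/153)
obs 9: x=-7/4 → posterior Normal(-233/224, 55/168)
obs 10: x=9/4 → posterior Normal(-47/61, 55/183)
obs 11: x=-8 → posterior Normal(-29/22, 5/18)
obs 12: x=-5 → posterior Normal(-112/71, 55/213)
obs 13: x=6 → posterior Normal(-41/38, 55/228)
obs 14: x=3/2 → posterior Normal(-149/162, 55/243)

mu_0=-149/162, tau_0^2=55/243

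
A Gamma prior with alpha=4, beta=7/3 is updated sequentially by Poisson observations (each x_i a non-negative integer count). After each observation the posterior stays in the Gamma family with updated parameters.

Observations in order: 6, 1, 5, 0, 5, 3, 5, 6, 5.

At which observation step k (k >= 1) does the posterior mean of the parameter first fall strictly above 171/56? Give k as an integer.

k = 7

obs 1: x=6 → posterior Gamma(10, 10/3)
obs 2: x=1 → posterior Gamma(11, 13/3)
obs 3: x=5 → posterior Gamma(16, 16/3)
obs 4: x=0 → posterior Gamma(16, 19/3)
obs 5: x=5 → posterior Gamma(21, 22/3)
obs 6: x=3 → posterior Gamma(24, 25/3)
obs 7: x=5 → posterior Gamma(29, 28/3)
obs 8: x=6 → posterior Gamma(35, 31/3)
obs 9: x=5 → posterior Gamma(40, 34/3)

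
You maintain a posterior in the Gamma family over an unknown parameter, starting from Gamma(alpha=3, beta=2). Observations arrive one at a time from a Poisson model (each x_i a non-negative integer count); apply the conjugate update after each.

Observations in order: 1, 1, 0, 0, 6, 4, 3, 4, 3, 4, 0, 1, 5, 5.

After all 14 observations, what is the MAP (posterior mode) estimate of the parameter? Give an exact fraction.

39/16

obs 1: x=1 → posterior Gamma(4, 3)
obs 2: x=1 → posterior Gamma(5, 4)
obs 3: x=0 → posterior Gamma(5, 5)
obs 4: x=0 → posterior Gamma(5, 6)
obs 5: x=6 → posterior Gamma(11, 7)
obs 6: x=4 → posterior Gamma(15, 8)
obs 7: x=3 → posterior Gamma(18, 9)
obs 8: x=4 → posterior Gamma(22, 10)
obs 9: x=3 → posterior Gamma(25, 11)
obs 10: x=4 → posterior Gamma(29, 12)
obs 11: x=0 → posterior Gamma(29, 13)
obs 12: x=1 → posterior Gamma(30, 14)
obs 13: x=5 → posterior Gamma(35, 15)
obs 14: x=5 → posterior Gamma(40, 16)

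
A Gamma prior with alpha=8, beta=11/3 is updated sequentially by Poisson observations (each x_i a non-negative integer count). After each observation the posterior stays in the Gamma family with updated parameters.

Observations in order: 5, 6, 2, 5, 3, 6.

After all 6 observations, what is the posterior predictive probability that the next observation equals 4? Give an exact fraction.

obs 1: x=5 → posterior Gamma(13, 14/3)
obs 2: x=6 → posterior Gamma(19, 17/3)
obs 3: x=2 → posterior Gamma(21, 20/3)
obs 4: x=5 → posterior Gamma(26, 23/3)
obs 5: x=3 → posterior Gamma(29, 26/3)
obs 6: x=6 → posterior Gamma(35, 29/3)

9131866827545380777283011729466028684603480870153735179235/50216813883093446110686315385661331328818843555712276103168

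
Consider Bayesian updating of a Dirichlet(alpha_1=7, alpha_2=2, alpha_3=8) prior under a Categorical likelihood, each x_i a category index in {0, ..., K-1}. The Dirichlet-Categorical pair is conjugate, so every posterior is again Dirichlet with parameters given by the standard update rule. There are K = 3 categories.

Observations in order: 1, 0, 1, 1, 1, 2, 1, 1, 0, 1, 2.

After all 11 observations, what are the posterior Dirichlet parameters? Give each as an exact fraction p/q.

obs 1: x=1 → posterior Dirichlet(7, 3, 8)
obs 2: x=0 → posterior Dirichlet(8, 3, 8)
obs 3: x=1 → posterior Dirichlet(8, 4, 8)
obs 4: x=1 → posterior Dirichlet(8, 5, 8)
obs 5: x=1 → posterior Dirichlet(8, 6, 8)
obs 6: x=2 → posterior Dirichlet(8, 6, 9)
obs 7: x=1 → posterior Dirichlet(8, 7, 9)
obs 8: x=1 → posterior Dirichlet(8, 8, 9)
obs 9: x=0 → posterior Dirichlet(9, 8, 9)
obs 10: x=1 → posterior Dirichlet(9, 9, 9)
obs 11: x=2 → posterior Dirichlet(9, 9, 10)

alpha_1=9, alpha_2=9, alpha_3=10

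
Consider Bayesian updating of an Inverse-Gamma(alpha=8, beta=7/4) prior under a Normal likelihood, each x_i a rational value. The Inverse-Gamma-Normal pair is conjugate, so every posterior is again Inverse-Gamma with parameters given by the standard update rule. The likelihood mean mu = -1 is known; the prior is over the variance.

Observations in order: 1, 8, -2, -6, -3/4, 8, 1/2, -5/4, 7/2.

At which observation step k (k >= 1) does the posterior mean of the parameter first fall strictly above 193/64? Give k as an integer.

obs 1: x=1 → posterior Inverse-Gamma(17/2, 15/4)
obs 2: x=8 → posterior Inverse-Gamma(9, 177/4)
obs 3: x=-2 → posterior Inverse-Gamma(19/2, 179/4)
obs 4: x=-6 → posterior Inverse-Gamma(10, 229/4)
obs 5: x=-3/4 → posterior Inverse-Gamma(21/2, 1833/32)
obs 6: x=8 → posterior Inverse-Gamma(11, 3129/32)
obs 7: x=1/2 → posterior Inverse-Gamma(23/2, 3165/32)
obs 8: x=-5/4 → posterior Inverse-Gamma(12, 1583/16)
obs 9: x=7/2 → posterior Inverse-Gamma(25/2, 1745/16)

k = 2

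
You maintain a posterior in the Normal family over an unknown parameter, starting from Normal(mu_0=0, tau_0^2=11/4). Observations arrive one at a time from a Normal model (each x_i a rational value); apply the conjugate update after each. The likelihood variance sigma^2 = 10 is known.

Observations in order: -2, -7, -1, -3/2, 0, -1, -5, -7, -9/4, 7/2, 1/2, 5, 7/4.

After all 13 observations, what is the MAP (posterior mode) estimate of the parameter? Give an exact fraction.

obs 1: x=-2 → posterior Normal(-22/51, 110/51)
obs 2: x=-7 → posterior Normal(-99/62, 55/31)
obs 3: x=-1 → posterior Normal(-110/73, 110/73)
obs 4: x=-3/2 → posterior Normal(-253/168, 55/42)
obs 5: x=0 → posterior Normal(-253/190, 22/19)
obs 6: x=-1 → posterior Normal(-275/212, 55/53)
obs 7: x=-5 → posterior Normal(-385/234, 110/117)
obs 8: x=-7 → posterior Normal(-539/256, 55/64)
obs 9: x=-9/4 → posterior Normal(-1177/556, 110/139)
obs 10: x=7/2 → posterior Normal(-341/200, 11/15)
obs 11: x=1/2 → posterior Normal(-143/92, 110/161)
obs 12: x=5 → posterior Normal(-781/688, 55/86)
obs 13: x=7/4 → posterior Normal(-176/183, 110/183)

-176/183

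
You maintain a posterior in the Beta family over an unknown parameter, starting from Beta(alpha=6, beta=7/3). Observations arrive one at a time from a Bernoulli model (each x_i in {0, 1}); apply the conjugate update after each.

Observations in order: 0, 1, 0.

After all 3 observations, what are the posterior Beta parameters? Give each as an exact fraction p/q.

obs 1: x=0 → posterior Beta(6, 10/3)
obs 2: x=1 → posterior Beta(7, 10/3)
obs 3: x=0 → posterior Beta(7, 13/3)

alpha=7, beta=13/3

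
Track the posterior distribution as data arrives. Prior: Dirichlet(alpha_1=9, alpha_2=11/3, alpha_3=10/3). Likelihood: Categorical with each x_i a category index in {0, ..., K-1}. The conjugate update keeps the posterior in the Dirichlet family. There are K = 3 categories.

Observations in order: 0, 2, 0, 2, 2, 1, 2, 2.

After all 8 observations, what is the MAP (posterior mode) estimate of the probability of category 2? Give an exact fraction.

obs 1: x=0 → posterior Dirichlet(10, 11/3, 10/3)
obs 2: x=2 → posterior Dirichlet(10, 11/3, 13/3)
obs 3: x=0 → posterior Dirichlet(11, 11/3, 13/3)
obs 4: x=2 → posterior Dirichlet(11, 11/3, 16/3)
obs 5: x=2 → posterior Dirichlet(11, 11/3, 19/3)
obs 6: x=1 → posterior Dirichlet(11, 14/3, 19/3)
obs 7: x=2 → posterior Dirichlet(11, 14/3, 22/3)
obs 8: x=2 → posterior Dirichlet(11, 14/3, 25/3)

22/63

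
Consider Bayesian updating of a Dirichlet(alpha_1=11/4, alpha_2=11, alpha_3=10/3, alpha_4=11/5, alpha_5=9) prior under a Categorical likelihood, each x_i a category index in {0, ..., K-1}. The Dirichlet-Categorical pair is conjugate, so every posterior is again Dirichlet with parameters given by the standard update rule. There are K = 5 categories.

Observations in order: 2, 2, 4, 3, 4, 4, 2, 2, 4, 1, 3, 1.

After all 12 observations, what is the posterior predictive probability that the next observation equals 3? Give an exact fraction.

252/2417

obs 1: x=2 → posterior Dirichlet(11/4, 11, 13/3, 11/5, 9)
obs 2: x=2 → posterior Dirichlet(11/4, 11, 16/3, 11/5, 9)
obs 3: x=4 → posterior Dirichlet(11/4, 11, 16/3, 11/5, 10)
obs 4: x=3 → posterior Dirichlet(11/4, 11, 16/3, 16/5, 10)
obs 5: x=4 → posterior Dirichlet(11/4, 11, 16/3, 16/5, 11)
obs 6: x=4 → posterior Dirichlet(11/4, 11, 16/3, 16/5, 12)
obs 7: x=2 → posterior Dirichlet(11/4, 11, 19/3, 16/5, 12)
obs 8: x=2 → posterior Dirichlet(11/4, 11, 22/3, 16/5, 12)
obs 9: x=4 → posterior Dirichlet(11/4, 11, 22/3, 16/5, 13)
obs 10: x=1 → posterior Dirichlet(11/4, 12, 22/3, 16/5, 13)
obs 11: x=3 → posterior Dirichlet(11/4, 12, 22/3, 21/5, 13)
obs 12: x=1 → posterior Dirichlet(11/4, 13, 22/3, 21/5, 13)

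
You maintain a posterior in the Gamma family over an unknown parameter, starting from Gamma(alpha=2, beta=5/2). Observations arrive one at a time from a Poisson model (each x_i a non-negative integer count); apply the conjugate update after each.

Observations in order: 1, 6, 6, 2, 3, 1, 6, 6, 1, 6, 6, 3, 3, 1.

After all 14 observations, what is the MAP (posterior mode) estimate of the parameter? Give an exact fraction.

obs 1: x=1 → posterior Gamma(3, 7/2)
obs 2: x=6 → posterior Gamma(9, 9/2)
obs 3: x=6 → posterior Gamma(15, 11/2)
obs 4: x=2 → posterior Gamma(17, 13/2)
obs 5: x=3 → posterior Gamma(20, 15/2)
obs 6: x=1 → posterior Gamma(21, 17/2)
obs 7: x=6 → posterior Gamma(27, 19/2)
obs 8: x=6 → posterior Gamma(33, 21/2)
obs 9: x=1 → posterior Gamma(34, 23/2)
obs 10: x=6 → posterior Gamma(40, 25/2)
obs 11: x=6 → posterior Gamma(46, 27/2)
obs 12: x=3 → posterior Gamma(49, 29/2)
obs 13: x=3 → posterior Gamma(52, 31/2)
obs 14: x=1 → posterior Gamma(53, 33/2)

104/33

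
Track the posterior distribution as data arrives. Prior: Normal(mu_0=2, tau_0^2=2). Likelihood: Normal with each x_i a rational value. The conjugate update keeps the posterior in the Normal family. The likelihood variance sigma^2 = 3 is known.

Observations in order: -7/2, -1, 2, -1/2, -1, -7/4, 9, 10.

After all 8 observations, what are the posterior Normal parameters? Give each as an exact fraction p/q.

obs 1: x=-7/2 → posterior Normal(-1/5, 6/5)
obs 2: x=-1 → posterior Normal(-3/7, 6/7)
obs 3: x=2 → posterior Normal(1/9, 2/3)
obs 4: x=-1/2 → posterior Normal(0, 6/11)
obs 5: x=-1 → posterior Normal(-2/13, 6/13)
obs 6: x=-7/4 → posterior Normal(-11/30, 2/5)
obs 7: x=9 → posterior Normal(25/34, 6/17)
obs 8: x=10 → posterior Normal(65/38, 6/19)

mu_0=65/38, tau_0^2=6/19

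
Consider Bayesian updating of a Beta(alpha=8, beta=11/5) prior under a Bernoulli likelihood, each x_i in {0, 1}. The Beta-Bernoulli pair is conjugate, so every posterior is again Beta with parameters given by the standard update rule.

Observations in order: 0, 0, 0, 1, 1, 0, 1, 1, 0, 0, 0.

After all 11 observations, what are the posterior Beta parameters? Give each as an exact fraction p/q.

obs 1: x=0 → posterior Beta(8, 16/5)
obs 2: x=0 → posterior Beta(8, 21/5)
obs 3: x=0 → posterior Beta(8, 26/5)
obs 4: x=1 → posterior Beta(9, 26/5)
obs 5: x=1 → posterior Beta(10, 26/5)
obs 6: x=0 → posterior Beta(10, 31/5)
obs 7: x=1 → posterior Beta(11, 31/5)
obs 8: x=1 → posterior Beta(12, 31/5)
obs 9: x=0 → posterior Beta(12, 36/5)
obs 10: x=0 → posterior Beta(12, 41/5)
obs 11: x=0 → posterior Beta(12, 46/5)

alpha=12, beta=46/5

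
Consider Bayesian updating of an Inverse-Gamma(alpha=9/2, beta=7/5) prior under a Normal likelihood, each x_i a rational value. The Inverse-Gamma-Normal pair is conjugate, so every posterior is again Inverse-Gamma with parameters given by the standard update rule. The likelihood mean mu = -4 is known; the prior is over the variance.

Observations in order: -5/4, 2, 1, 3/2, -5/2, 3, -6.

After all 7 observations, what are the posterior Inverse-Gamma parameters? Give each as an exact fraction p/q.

obs 1: x=-5/4 → posterior Inverse-Gamma(5, 829/160)
obs 2: x=2 → posterior Inverse-Gamma(11/2, 3709/160)
obs 3: x=1 → posterior Inverse-Gamma(6, 5709/160)
obs 4: x=3/2 → posterior Inverse-Gamma(13/2, 8129/160)
obs 5: x=-5/2 → posterior Inverse-Gamma(7, 8309/160)
obs 6: x=3 → posterior Inverse-Gamma(15/2, 12229/160)
obs 7: x=-6 → posterior Inverse-Gamma(8, 12549/160)

alpha=8, beta=12549/160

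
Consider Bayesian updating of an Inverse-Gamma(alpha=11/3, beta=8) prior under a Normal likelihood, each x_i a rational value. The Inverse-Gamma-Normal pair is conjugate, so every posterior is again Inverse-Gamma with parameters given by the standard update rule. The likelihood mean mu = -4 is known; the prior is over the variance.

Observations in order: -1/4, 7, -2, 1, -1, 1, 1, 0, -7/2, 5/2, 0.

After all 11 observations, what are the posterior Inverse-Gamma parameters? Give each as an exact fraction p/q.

obs 1: x=-1/4 → posterior Inverse-Gamma(25/6, 481/32)
obs 2: x=7 → posterior Inverse-Gamma(14/3, 2417/32)
obs 3: x=-2 → posterior Inverse-Gamma(31/6, 2481/32)
obs 4: x=1 → posterior Inverse-Gamma(17/3, 2881/32)
obs 5: x=-1 → posterior Inverse-Gamma(37/6, 3025/32)
obs 6: x=1 → posterior Inverse-Gamma(20/3, 3425/32)
obs 7: x=1 → posterior Inverse-Gamma(43/6, 3825/32)
obs 8: x=0 → posterior Inverse-Gamma(23/3, 4081/32)
obs 9: x=-7/2 → posterior Inverse-Gamma(49/6, 4085/32)
obs 10: x=5/2 → posterior Inverse-Gamma(26/3, 4761/32)
obs 11: x=0 → posterior Inverse-Gamma(55/6, 5017/32)

alpha=55/6, beta=5017/32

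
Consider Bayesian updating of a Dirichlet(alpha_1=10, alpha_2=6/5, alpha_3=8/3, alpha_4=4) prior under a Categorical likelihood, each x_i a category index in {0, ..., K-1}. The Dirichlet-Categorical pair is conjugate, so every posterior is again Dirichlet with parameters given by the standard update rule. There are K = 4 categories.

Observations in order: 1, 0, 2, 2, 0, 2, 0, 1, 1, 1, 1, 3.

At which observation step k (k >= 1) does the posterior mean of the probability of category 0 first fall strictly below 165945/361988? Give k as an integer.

k = 11

obs 1: x=1 → posterior Dirichlet(10, 11/5, 8/3, 4)
obs 2: x=0 → posterior Dirichlet(11, 11/5, 8/3, 4)
obs 3: x=2 → posterior Dirichlet(11, 11/5, 11/3, 4)
obs 4: x=2 → posterior Dirichlet(11, 11/5, 14/3, 4)
obs 5: x=0 → posterior Dirichlet(12, 11/5, 14/3, 4)
obs 6: x=2 → posterior Dirichlet(12, 11/5, 17/3, 4)
obs 7: x=0 → posterior Dirichlet(13, 11/5, 17/3, 4)
obs 8: x=1 → posterior Dirichlet(13, 16/5, 17/3, 4)
obs 9: x=1 → posterior Dirichlet(13, 21/5, 17/3, 4)
obs 10: x=1 → posterior Dirichlet(13, 26/5, 17/3, 4)
obs 11: x=1 → posterior Dirichlet(13, 31/5, 17/3, 4)
obs 12: x=3 → posterior Dirichlet(13, 31/5, 17/3, 5)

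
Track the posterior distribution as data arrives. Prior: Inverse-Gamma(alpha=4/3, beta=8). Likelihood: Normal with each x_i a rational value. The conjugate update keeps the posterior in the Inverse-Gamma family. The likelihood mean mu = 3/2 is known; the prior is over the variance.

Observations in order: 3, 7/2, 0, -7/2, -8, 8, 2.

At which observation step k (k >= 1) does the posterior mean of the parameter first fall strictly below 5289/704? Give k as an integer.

k = 3

obs 1: x=3 → posterior Inverse-Gamma(11/6, 73/8)
obs 2: x=7/2 → posterior Inverse-Gamma(7/3, 89/8)
obs 3: x=0 → posterior Inverse-Gamma(17/6, 49/4)
obs 4: x=-7/2 → posterior Inverse-Gamma(10/3, 99/4)
obs 5: x=-8 → posterior Inverse-Gamma(23/6, 559/8)
obs 6: x=8 → posterior Inverse-Gamma(13/3, 91)
obs 7: x=2 → posterior Inverse-Gamma(29/6, 729/8)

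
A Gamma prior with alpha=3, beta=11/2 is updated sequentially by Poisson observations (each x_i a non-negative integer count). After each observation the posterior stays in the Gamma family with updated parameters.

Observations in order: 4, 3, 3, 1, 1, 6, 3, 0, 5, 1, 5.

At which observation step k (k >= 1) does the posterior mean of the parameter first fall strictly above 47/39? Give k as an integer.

obs 1: x=4 → posterior Gamma(7, 13/2)
obs 2: x=3 → posterior Gamma(10, 15/2)
obs 3: x=3 → posterior Gamma(13, 17/2)
obs 4: x=1 → posterior Gamma(14, 19/2)
obs 5: x=1 → posterior Gamma(15, 21/2)
obs 6: x=6 → posterior Gamma(21, 23/2)
obs 7: x=3 → posterior Gamma(24, 25/2)
obs 8: x=0 → posterior Gamma(24, 27/2)
obs 9: x=5 → posterior Gamma(29, 29/2)
obs 10: x=1 → posterior Gamma(30, 31/2)
obs 11: x=5 → posterior Gamma(35, 33/2)

k = 2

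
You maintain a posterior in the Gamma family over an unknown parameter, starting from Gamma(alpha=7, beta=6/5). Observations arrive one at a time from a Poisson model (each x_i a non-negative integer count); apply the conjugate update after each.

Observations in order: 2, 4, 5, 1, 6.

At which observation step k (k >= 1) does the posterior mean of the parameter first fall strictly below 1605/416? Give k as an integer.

obs 1: x=2 → posterior Gamma(9, 11/5)
obs 2: x=4 → posterior Gamma(13, 16/5)
obs 3: x=5 → posterior Gamma(18, 21/5)
obs 4: x=1 → posterior Gamma(19, 26/5)
obs 5: x=6 → posterior Gamma(25, 31/5)

k = 4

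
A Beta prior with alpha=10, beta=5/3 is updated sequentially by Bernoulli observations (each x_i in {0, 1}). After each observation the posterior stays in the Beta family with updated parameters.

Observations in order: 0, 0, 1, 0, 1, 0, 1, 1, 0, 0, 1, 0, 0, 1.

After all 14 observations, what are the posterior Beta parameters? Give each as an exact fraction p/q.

alpha=16, beta=29/3

obs 1: x=0 → posterior Beta(10, 8/3)
obs 2: x=0 → posterior Beta(10, 11/3)
obs 3: x=1 → posterior Beta(11, 11/3)
obs 4: x=0 → posterior Beta(11, 14/3)
obs 5: x=1 → posterior Beta(12, 14/3)
obs 6: x=0 → posterior Beta(12, 17/3)
obs 7: x=1 → posterior Beta(13, 17/3)
obs 8: x=1 → posterior Beta(14, 17/3)
obs 9: x=0 → posterior Beta(14, 20/3)
obs 10: x=0 → posterior Beta(14, 23/3)
obs 11: x=1 → posterior Beta(15, 23/3)
obs 12: x=0 → posterior Beta(15, 26/3)
obs 13: x=0 → posterior Beta(15, 29/3)
obs 14: x=1 → posterior Beta(16, 29/3)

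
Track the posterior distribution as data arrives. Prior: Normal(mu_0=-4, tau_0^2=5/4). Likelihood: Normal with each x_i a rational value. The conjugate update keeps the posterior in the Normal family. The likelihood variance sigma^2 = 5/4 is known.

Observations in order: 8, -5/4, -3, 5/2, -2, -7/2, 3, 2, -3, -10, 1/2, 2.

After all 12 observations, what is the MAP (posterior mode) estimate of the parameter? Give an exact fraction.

-35/52

obs 1: x=8 → posterior Normal(2, 5/8)
obs 2: x=-5/4 → posterior Normal(11/12, 5/12)
obs 3: x=-3 → posterior Normal(-1/16, 5/16)
obs 4: x=5/2 → posterior Normal(9/20, 1/4)
obs 5: x=-2 → posterior Normal(1/24, 5/24)
obs 6: x=-7/2 → posterior Normal(-13/28, 5/28)
obs 7: x=3 → posterior Normal(-1/32, 5/32)
obs 8: x=2 → posterior Normal(7/36, 5/36)
obs 9: x=-3 → posterior Normal(-1/8, 1/8)
obs 10: x=-10 → posterior Normal(-45/44, 5/44)
obs 11: x=1/2 → posterior Normal(-43/48, 5/48)
obs 12: x=2 → posterior Normal(-35/52, 5/52)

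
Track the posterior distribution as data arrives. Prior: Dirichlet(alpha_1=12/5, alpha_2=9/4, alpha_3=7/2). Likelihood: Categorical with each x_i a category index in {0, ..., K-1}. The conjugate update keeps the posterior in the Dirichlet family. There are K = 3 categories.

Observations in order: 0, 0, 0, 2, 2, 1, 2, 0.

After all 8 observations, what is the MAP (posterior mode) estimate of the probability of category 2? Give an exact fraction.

obs 1: x=0 → posterior Dirichlet(17/5, 9/4, 7/2)
obs 2: x=0 → posterior Dirichlet(22/5, 9/4, 7/2)
obs 3: x=0 → posterior Dirichlet(27/5, 9/4, 7/2)
obs 4: x=2 → posterior Dirichlet(27/5, 9/4, 9/2)
obs 5: x=2 → posterior Dirichlet(27/5, 9/4, 11/2)
obs 6: x=1 → posterior Dirichlet(27/5, 13/4, 11/2)
obs 7: x=2 → posterior Dirichlet(27/5, 13/4, 13/2)
obs 8: x=0 → posterior Dirichlet(32/5, 13/4, 13/2)

110/263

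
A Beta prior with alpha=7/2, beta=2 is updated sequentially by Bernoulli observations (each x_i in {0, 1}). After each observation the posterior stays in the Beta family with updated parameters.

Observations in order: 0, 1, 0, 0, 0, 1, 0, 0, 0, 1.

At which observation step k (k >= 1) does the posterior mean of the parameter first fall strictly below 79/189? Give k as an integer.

k = 8

obs 1: x=0 → posterior Beta(7/2, 3)
obs 2: x=1 → posterior Beta(9/2, 3)
obs 3: x=0 → posterior Beta(9/2, 4)
obs 4: x=0 → posterior Beta(9/2, 5)
obs 5: x=0 → posterior Beta(9/2, 6)
obs 6: x=1 → posterior Beta(11/2, 6)
obs 7: x=0 → posterior Beta(11/2, 7)
obs 8: x=0 → posterior Beta(11/2, 8)
obs 9: x=0 → posterior Beta(11/2, 9)
obs 10: x=1 → posterior Beta(13/2, 9)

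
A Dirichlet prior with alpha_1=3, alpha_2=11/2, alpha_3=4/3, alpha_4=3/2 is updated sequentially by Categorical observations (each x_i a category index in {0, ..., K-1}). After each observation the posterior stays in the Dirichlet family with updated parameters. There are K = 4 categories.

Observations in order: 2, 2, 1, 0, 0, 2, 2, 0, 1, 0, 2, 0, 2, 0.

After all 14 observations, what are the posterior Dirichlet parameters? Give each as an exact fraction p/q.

obs 1: x=2 → posterior Dirichlet(3, 11/2, 7/3, 3/2)
obs 2: x=2 → posterior Dirichlet(3, 11/2, 10/3, 3/2)
obs 3: x=1 → posterior Dirichlet(3, 13/2, 10/3, 3/2)
obs 4: x=0 → posterior Dirichlet(4, 13/2, 10/3, 3/2)
obs 5: x=0 → posterior Dirichlet(5, 13/2, 10/3, 3/2)
obs 6: x=2 → posterior Dirichlet(5, 13/2, 13/3, 3/2)
obs 7: x=2 → posterior Dirichlet(5, 13/2, 16/3, 3/2)
obs 8: x=0 → posterior Dirichlet(6, 13/2, 16/3, 3/2)
obs 9: x=1 → posterior Dirichlet(6, 15/2, 16/3, 3/2)
obs 10: x=0 → posterior Dirichlet(7, 15/2, 16/3, 3/2)
obs 11: x=2 → posterior Dirichlet(7, 15/2, 19/3, 3/2)
obs 12: x=0 → posterior Dirichlet(8, 15/2, 19/3, 3/2)
obs 13: x=2 → posterior Dirichlet(8, 15/2, 22/3, 3/2)
obs 14: x=0 → posterior Dirichlet(9, 15/2, 22/3, 3/2)

alpha_1=9, alpha_2=15/2, alpha_3=22/3, alpha_4=3/2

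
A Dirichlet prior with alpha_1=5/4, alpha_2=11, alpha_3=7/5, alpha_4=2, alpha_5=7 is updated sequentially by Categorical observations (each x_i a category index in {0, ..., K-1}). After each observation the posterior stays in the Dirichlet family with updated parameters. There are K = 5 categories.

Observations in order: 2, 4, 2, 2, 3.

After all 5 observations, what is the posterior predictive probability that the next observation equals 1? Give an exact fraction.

obs 1: x=2 → posterior Dirichlet(5/4, 11, 12/5, 2, 7)
obs 2: x=4 → posterior Dirichlet(5/4, 11, 12/5, 2, 8)
obs 3: x=2 → posterior Dirichlet(5/4, 11, 17/5, 2, 8)
obs 4: x=2 → posterior Dirichlet(5/4, 11, 22/5, 2, 8)
obs 5: x=3 → posterior Dirichlet(5/4, 11, 22/5, 3, 8)

220/553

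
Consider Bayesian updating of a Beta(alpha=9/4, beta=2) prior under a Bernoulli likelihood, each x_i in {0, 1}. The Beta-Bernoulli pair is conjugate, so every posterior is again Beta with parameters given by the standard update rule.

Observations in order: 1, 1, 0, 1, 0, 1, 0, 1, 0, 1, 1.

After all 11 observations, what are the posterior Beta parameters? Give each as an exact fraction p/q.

obs 1: x=1 → posterior Beta(13/4, 2)
obs 2: x=1 → posterior Beta(17/4, 2)
obs 3: x=0 → posterior Beta(17/4, 3)
obs 4: x=1 → posterior Beta(21/4, 3)
obs 5: x=0 → posterior Beta(21/4, 4)
obs 6: x=1 → posterior Beta(25/4, 4)
obs 7: x=0 → posterior Beta(25/4, 5)
obs 8: x=1 → posterior Beta(29/4, 5)
obs 9: x=0 → posterior Beta(29/4, 6)
obs 10: x=1 → posterior Beta(33/4, 6)
obs 11: x=1 → posterior Beta(37/4, 6)

alpha=37/4, beta=6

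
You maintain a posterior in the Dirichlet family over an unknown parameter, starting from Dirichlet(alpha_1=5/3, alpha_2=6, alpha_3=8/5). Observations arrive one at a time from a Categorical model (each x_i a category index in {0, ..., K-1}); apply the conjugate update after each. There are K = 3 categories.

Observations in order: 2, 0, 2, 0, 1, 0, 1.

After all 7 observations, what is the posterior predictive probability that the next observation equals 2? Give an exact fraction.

obs 1: x=2 → posterior Dirichlet(5/3, 6, 13/5)
obs 2: x=0 → posterior Dirichlet(8/3, 6, 13/5)
obs 3: x=2 → posterior Dirichlet(8/3, 6, 18/5)
obs 4: x=0 → posterior Dirichlet(11/3, 6, 18/5)
obs 5: x=1 → posterior Dirichlet(11/3, 7, 18/5)
obs 6: x=0 → posterior Dirichlet(14/3, 7, 18/5)
obs 7: x=1 → posterior Dirichlet(14/3, 8, 18/5)

27/122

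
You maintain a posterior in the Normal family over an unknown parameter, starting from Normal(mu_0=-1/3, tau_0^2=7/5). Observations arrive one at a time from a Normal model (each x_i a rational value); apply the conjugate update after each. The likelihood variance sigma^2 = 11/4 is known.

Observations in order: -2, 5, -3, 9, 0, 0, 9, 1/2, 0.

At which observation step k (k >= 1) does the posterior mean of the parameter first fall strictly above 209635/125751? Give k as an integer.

k = 7

obs 1: x=-2 → posterior Normal(-223/249, 77/83)
obs 2: x=5 → posterior Normal(197/333, 77/111)
obs 3: x=-3 → posterior Normal(-55/417, 77/139)
obs 4: x=9 → posterior Normal(701/501, 77/167)
obs 5: x=0 → posterior Normal(701/585, 77/195)
obs 6: x=0 → posterior Normal(701/669, 77/223)
obs 7: x=9 → posterior Normal(1457/753, 77/251)
obs 8: x=1/2 → posterior Normal(1499/837, 77/279)
obs 9: x=0 → posterior Normal(1499/921, 77/307)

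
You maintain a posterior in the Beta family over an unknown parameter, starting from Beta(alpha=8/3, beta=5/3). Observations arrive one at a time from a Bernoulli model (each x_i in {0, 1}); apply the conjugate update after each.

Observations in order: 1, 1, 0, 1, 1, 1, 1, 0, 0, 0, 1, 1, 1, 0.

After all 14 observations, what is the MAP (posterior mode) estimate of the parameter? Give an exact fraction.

32/49

obs 1: x=1 → posterior Beta(11/3, 5/3)
obs 2: x=1 → posterior Beta(14/3, 5/3)
obs 3: x=0 → posterior Beta(14/3, 8/3)
obs 4: x=1 → posterior Beta(17/3, 8/3)
obs 5: x=1 → posterior Beta(20/3, 8/3)
obs 6: x=1 → posterior Beta(23/3, 8/3)
obs 7: x=1 → posterior Beta(26/3, 8/3)
obs 8: x=0 → posterior Beta(26/3, 11/3)
obs 9: x=0 → posterior Beta(26/3, 14/3)
obs 10: x=0 → posterior Beta(26/3, 17/3)
obs 11: x=1 → posterior Beta(29/3, 17/3)
obs 12: x=1 → posterior Beta(32/3, 17/3)
obs 13: x=1 → posterior Beta(35/3, 17/3)
obs 14: x=0 → posterior Beta(35/3, 20/3)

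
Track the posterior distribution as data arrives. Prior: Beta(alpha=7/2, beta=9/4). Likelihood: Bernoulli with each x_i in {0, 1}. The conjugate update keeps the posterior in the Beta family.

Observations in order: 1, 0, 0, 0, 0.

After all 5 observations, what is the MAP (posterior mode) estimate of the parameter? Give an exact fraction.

2/5

obs 1: x=1 → posterior Beta(9/2, 9/4)
obs 2: x=0 → posterior Beta(9/2, 13/4)
obs 3: x=0 → posterior Beta(9/2, 17/4)
obs 4: x=0 → posterior Beta(9/2, 21/4)
obs 5: x=0 → posterior Beta(9/2, 25/4)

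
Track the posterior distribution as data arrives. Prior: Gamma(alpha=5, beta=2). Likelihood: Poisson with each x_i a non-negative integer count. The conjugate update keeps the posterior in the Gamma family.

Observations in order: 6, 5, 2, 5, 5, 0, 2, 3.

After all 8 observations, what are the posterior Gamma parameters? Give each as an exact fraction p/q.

alpha=33, beta=10

obs 1: x=6 → posterior Gamma(11, 3)
obs 2: x=5 → posterior Gamma(16, 4)
obs 3: x=2 → posterior Gamma(18, 5)
obs 4: x=5 → posterior Gamma(23, 6)
obs 5: x=5 → posterior Gamma(28, 7)
obs 6: x=0 → posterior Gamma(28, 8)
obs 7: x=2 → posterior Gamma(30, 9)
obs 8: x=3 → posterior Gamma(33, 10)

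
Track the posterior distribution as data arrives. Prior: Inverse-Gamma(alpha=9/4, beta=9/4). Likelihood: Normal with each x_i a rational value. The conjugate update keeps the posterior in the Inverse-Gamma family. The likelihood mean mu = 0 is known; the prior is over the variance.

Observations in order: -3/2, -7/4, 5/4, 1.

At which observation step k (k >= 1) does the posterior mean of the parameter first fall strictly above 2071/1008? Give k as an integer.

k = 2

obs 1: x=-3/2 → posterior Inverse-Gamma(11/4, 27/8)
obs 2: x=-7/4 → posterior Inverse-Gamma(13/4, 157/32)
obs 3: x=5/4 → posterior Inverse-Gamma(15/4, 91/16)
obs 4: x=1 → posterior Inverse-Gamma(17/4, 99/16)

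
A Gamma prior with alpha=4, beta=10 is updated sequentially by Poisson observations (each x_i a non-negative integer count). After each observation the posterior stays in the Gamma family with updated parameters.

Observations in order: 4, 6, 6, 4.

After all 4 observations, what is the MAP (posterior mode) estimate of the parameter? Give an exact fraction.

obs 1: x=4 → posterior Gamma(8, 11)
obs 2: x=6 → posterior Gamma(14, 12)
obs 3: x=6 → posterior Gamma(20, 13)
obs 4: x=4 → posterior Gamma(24, 14)

23/14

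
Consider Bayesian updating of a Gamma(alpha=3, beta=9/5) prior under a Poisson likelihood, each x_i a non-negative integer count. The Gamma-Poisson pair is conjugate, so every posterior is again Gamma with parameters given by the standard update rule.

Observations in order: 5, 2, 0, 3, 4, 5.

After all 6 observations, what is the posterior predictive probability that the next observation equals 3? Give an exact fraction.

obs 1: x=5 → posterior Gamma(8, 14/5)
obs 2: x=2 → posterior Gamma(10, 19/5)
obs 3: x=0 → posterior Gamma(10, 24/5)
obs 4: x=3 → posterior Gamma(13, 29/5)
obs 5: x=4 → posterior Gamma(17, 34/5)
obs 6: x=5 → posterior Gamma(22, 39/5)

289773858440364329189466409754500072875/1386226637764567368980041421257177038848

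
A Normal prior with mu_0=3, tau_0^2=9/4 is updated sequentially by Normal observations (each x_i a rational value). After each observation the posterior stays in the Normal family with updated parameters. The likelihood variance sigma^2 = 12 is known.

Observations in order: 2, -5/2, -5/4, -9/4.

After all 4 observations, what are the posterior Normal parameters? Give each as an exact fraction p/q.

mu_0=9/7, tau_0^2=9/7

obs 1: x=2 → posterior Normal(54/19, 36/19)
obs 2: x=-5/2 → posterior Normal(93/44, 18/11)
obs 3: x=-5/4 → posterior Normal(171/100, 36/25)
obs 4: x=-9/4 → posterior Normal(9/7, 9/7)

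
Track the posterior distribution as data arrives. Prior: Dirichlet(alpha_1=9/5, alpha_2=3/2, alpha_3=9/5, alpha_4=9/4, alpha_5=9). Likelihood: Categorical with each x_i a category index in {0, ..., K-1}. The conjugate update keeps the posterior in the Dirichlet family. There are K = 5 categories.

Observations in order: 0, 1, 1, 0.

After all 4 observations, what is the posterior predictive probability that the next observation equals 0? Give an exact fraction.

obs 1: x=0 → posterior Dirichlet(14/5, 3/2, 9/5, 9/4, 9)
obs 2: x=1 → posterior Dirichlet(14/5, 5/2, 9/5, 9/4, 9)
obs 3: x=1 → posterior Dirichlet(14/5, 7/2, 9/5, 9/4, 9)
obs 4: x=0 → posterior Dirichlet(19/5, 7/2, 9/5, 9/4, 9)

76/407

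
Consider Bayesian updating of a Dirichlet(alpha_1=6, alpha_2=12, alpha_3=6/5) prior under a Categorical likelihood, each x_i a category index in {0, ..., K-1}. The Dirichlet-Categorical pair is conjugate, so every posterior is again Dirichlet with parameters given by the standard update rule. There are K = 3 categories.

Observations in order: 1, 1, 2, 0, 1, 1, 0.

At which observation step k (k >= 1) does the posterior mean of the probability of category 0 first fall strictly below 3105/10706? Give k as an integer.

obs 1: x=1 → posterior Dirichlet(6, 13, 6/5)
obs 2: x=1 → posterior Dirichlet(6, 14, 6/5)
obs 3: x=2 → posterior Dirichlet(6, 14, 11/5)
obs 4: x=0 → posterior Dirichlet(7, 14, 11/5)
obs 5: x=1 → posterior Dirichlet(7, 15, 11/5)
obs 6: x=1 → posterior Dirichlet(7, 16, 11/5)
obs 7: x=0 → posterior Dirichlet(8, 16, 11/5)

k = 2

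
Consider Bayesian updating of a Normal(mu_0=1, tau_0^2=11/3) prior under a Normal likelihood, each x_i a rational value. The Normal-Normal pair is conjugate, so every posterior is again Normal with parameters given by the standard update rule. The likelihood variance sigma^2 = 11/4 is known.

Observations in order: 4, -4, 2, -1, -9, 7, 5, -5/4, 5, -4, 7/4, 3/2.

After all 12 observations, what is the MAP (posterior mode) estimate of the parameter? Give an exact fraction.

obs 1: x=4 → posterior Normal(19/7, 11/7)
obs 2: x=-4 → posterior Normal(3/11, 1)
obs 3: x=2 → posterior Normal(11/15, 11/15)
obs 4: x=-1 → posterior Normal(7/19, 11/19)
obs 5: x=-9 → posterior Normal(-29/23, 11/23)
obs 6: x=7 → posterior Normal(-1/27, 11/27)
obs 7: x=5 → posterior Normal(19/31, 11/31)
obs 8: x=-5/4 → posterior Normal(2/5, 11/35)
obs 9: x=5 → posterior Normal(34/39, 11/39)
obs 10: x=-4 → posterior Normal(18/43, 11/43)
obs 11: x=7/4 → posterior Normal(25/47, 11/47)
obs 12: x=3/2 → posterior Normal(31/51, 11/51)

31/51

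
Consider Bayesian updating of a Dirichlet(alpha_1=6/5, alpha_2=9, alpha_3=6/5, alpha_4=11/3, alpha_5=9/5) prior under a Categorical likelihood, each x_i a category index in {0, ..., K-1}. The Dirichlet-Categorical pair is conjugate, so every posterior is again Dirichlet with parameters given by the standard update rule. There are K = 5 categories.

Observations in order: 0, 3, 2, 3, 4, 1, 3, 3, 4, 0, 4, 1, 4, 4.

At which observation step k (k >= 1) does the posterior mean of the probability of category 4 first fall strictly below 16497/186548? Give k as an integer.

k = 4

obs 1: x=0 → posterior Dirichlet(11/5, 9, 6/5, 11/3, 9/5)
obs 2: x=3 → posterior Dirichlet(11/5, 9, 6/5, 14/3, 9/5)
obs 3: x=2 → posterior Dirichlet(11/5, 9, 11/5, 14/3, 9/5)
obs 4: x=3 → posterior Dirichlet(11/5, 9, 11/5, 17/3, 9/5)
obs 5: x=4 → posterior Dirichlet(11/5, 9, 11/5, 17/3, 14/5)
obs 6: x=1 → posterior Dirichlet(11/5, 10, 11/5, 17/3, 14/5)
obs 7: x=3 → posterior Dirichlet(11/5, 10, 11/5, 20/3, 14/5)
obs 8: x=3 → posterior Dirichlet(11/5, 10, 11/5, 23/3, 14/5)
obs 9: x=4 → posterior Dirichlet(11/5, 10, 11/5, 23/3, 19/5)
obs 10: x=0 → posterior Dirichlet(16/5, 10, 11/5, 23/3, 19/5)
obs 11: x=4 → posterior Dirichlet(16/5, 10, 11/5, 23/3, 24/5)
obs 12: x=1 → posterior Dirichlet(16/5, 11, 11/5, 23/3, 24/5)
obs 13: x=4 → posterior Dirichlet(16/5, 11, 11/5, 23/3, 29/5)
obs 14: x=4 → posterior Dirichlet(16/5, 11, 11/5, 23/3, 34/5)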